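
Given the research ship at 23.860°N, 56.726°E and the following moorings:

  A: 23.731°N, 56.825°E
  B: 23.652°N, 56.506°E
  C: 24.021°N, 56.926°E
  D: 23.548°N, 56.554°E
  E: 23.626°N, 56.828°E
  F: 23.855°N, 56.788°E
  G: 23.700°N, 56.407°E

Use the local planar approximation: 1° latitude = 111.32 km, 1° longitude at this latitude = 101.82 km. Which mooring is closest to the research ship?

F

Distances from 23.860°N, 56.726°E:
A: √((-0.129·111.32)² + (0.099·101.82)²) = √(206.21764 + 101.61003) = 17.545 km
B: √((-0.208·111.32)² + (-0.220·101.82)²) = √(536.13365 + 501.77792) = 32.217 km
C: √((0.161·111.32)² + (0.200·101.82)²) = √(321.21672 + 414.69250) = 27.128 km
D: √((-0.312·111.32)² + (-0.172·101.82)²) = √(1206.30071 + 306.70657) = 38.897 km
E: √((-0.234·111.32)² + (0.102·101.82)²) = √(678.54415 + 107.86152) = 28.043 km
F: √((-0.005·111.32)² + (0.062·101.82)²) = √(0.30980 + 39.85195) = 6.337 km
G: √((-0.160·111.32)² + (-0.319·101.82)²) = √(317.23885 + 1054.98808) = 37.044 km
Minimum: F at 6.337 km.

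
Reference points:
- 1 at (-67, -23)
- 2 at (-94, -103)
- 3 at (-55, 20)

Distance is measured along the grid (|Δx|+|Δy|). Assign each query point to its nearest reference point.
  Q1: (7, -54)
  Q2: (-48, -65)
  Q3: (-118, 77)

Q1 at (7, -54):
  1: 105
  2: 150
  3: 136
  → nearest: 1 (105)
Q2 at (-48, -65):
  1: 61
  2: 84
  3: 92
  → nearest: 1 (61)
Q3 at (-118, 77):
  1: 151
  2: 204
  3: 120
  → nearest: 3 (120)

Q1→1; Q2→1; Q3→3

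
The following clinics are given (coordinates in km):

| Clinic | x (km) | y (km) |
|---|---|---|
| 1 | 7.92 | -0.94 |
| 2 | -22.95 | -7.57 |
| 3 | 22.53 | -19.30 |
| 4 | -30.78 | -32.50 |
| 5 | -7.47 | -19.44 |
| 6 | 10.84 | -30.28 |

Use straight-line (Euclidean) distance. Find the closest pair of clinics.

3 and 6

Pairwise distances:
1–2: 31.57 km
1–3: 23.46 km
1–4: 49.94 km
1–5: 24.06 km
1–6: 29.48 km
2–3: 46.97 km
2–4: 26.13 km
2–5: 19.51 km
2–6: 40.71 km
3–4: 54.92 km
3–5: 30.00 km
3–6: 16.04 km
4–5: 26.72 km
4–6: 41.68 km
5–6: 21.28 km
Closest pair: 3–6 at 16.04 km.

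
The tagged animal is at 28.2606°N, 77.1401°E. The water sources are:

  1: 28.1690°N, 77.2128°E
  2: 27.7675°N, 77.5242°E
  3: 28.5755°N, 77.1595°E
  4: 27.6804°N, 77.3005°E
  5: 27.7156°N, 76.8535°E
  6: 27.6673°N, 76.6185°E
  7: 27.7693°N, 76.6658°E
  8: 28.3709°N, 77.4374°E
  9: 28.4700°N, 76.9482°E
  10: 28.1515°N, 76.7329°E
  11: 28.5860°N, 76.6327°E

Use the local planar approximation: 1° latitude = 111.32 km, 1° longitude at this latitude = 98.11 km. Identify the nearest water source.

Distances from 28.2606°N, 77.1401°E:
1: 12.4439 km
2: 66.5823 km
3: 35.1063 km
4: 66.4774 km
5: 66.8687 km
6: 83.5517 km
7: 71.8090 km
8: 31.6472 km
9: 29.9640 km
10: 41.7557 km
11: 61.5654 km
Minimum: 1 at 12.4439 km.

1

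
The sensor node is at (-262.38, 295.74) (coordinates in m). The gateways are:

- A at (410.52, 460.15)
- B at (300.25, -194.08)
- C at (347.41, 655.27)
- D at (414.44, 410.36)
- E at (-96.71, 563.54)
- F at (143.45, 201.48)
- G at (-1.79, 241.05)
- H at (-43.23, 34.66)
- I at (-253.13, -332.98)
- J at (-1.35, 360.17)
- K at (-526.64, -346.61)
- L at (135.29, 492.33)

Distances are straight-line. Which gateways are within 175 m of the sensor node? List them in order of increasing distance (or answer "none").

Distances from (-262.38, 295.74):
A: 692.69 m
B: 745.97 m
C: 707.89 m
D: 686.46 m
E: 314.90 m
F: 416.63 m
G: 266.27 m
H: 340.87 m
I: 628.79 m
J: 268.86 m
K: 694.58 m
L: 443.61 m
Threshold 175 m: none within range.

none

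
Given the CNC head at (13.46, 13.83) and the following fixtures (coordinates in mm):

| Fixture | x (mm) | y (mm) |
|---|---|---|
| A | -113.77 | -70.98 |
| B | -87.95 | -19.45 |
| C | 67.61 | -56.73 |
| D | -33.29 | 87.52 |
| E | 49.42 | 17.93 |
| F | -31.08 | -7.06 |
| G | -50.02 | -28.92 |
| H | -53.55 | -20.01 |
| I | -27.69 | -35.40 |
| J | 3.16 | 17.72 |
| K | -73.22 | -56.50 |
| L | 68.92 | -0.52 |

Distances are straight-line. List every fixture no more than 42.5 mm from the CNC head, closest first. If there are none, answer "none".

Distances from (13.46, 13.83):
A: 152.91 mm
B: 106.73 mm
C: 88.94 mm
D: 87.27 mm
E: 36.19 mm
F: 49.20 mm
G: 76.53 mm
H: 75.07 mm
I: 64.16 mm
J: 11.01 mm
K: 111.62 mm
L: 57.29 mm
Threshold 42.5 mm: J (11.01 mm), E (36.19 mm) are within range.

J, E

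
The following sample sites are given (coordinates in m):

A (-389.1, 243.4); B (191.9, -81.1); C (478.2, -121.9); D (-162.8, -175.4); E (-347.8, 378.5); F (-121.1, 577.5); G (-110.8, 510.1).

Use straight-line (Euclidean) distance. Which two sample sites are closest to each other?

Pairwise distances:
A–B: √((581.0)² + (-324.5)²) = √(337561.000 + 105300.250) = 665.5 m
A–C: √((867.3)² + (-365.3)²) = √(752209.290 + 133444.090) = 941.1 m
A–D: √((226.3)² + (-418.8)²) = √(51211.690 + 175393.440) = 476.0 m
A–E: √((41.3)² + (135.1)²) = √(1705.690 + 18252.010) = 141.3 m
A–F: √((268.0)² + (334.1)²) = √(71824.000 + 111622.810) = 428.3 m
A–G: √((278.3)² + (266.7)²) = √(77450.890 + 71128.890) = 385.5 m
B–C: √((286.3)² + (-40.8)²) = √(81967.690 + 1664.640) = 289.2 m
B–D: √((-354.7)² + (-94.3)²) = √(125812.090 + 8892.490) = 367.0 m
B–E: √((-539.7)² + (459.6)²) = √(291276.090 + 211232.160) = 708.9 m
B–F: √((-313.0)² + (658.6)²) = √(97969.000 + 433753.960) = 729.2 m
B–G: √((-302.7)² + (591.2)²) = √(91627.290 + 349517.440) = 664.2 m
C–D: √((-641.0)² + (-53.5)²) = √(410881.000 + 2862.250) = 643.2 m
C–E: √((-826.0)² + (500.4)²) = √(682276.000 + 250400.160) = 965.8 m
C–F: √((-599.3)² + (699.4)²) = √(359160.490 + 489160.360) = 921.0 m
C–G: √((-589.0)² + (632.0)²) = √(346921.000 + 399424.000) = 863.9 m
D–E: √((-185.0)² + (553.9)²) = √(34225.000 + 306805.210) = 584.0 m
D–F: √((41.7)² + (752.9)²) = √(1738.890 + 566858.410) = 754.1 m
D–G: √((52.0)² + (685.5)²) = √(2704.000 + 469910.250) = 687.5 m
E–F: √((226.7)² + (199.0)²) = √(51392.890 + 39601.000) = 301.7 m
E–G: √((237.0)² + (131.6)²) = √(56169.000 + 17318.560) = 271.1 m
F–G: √((10.3)² + (-67.4)²) = √(106.090 + 4542.760) = 68.2 m
Closest pair: F–G at 68.2 m.

F and G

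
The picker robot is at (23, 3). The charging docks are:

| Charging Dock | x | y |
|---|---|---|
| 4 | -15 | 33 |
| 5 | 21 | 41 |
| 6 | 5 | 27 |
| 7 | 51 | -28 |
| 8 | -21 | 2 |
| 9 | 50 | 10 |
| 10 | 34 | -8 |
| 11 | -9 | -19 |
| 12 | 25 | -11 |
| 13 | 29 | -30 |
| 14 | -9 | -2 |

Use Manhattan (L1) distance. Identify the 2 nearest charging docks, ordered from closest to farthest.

Distances from (23, 3):
4: 68
5: 40
6: 42
7: 59
8: 45
9: 34
10: 22
11: 54
12: 16
13: 39
14: 37
Sorted: 12 (16) < 10 (22) < 9 (34) < 14 (37) < …

12, 10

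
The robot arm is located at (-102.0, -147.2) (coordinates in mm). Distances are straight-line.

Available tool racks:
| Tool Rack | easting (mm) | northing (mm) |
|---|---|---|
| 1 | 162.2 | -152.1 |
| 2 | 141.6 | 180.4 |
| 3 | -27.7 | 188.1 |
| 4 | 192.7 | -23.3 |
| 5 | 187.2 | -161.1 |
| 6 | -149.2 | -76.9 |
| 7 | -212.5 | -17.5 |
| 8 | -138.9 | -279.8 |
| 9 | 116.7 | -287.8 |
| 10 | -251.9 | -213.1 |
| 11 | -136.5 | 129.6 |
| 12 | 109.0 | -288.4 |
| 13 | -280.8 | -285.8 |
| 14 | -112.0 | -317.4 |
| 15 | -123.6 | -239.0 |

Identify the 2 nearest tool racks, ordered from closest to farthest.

6, 15

Distances from (-102.0, -147.2):
1: √((264.2)² + (-4.9)²) = √(69801.640 + 24.010) = 264.2 mm
2: √((243.6)² + (327.6)²) = √(59340.960 + 107321.760) = 408.2 mm
3: √((74.3)² + (335.3)²) = √(5520.490 + 112426.090) = 343.4 mm
4: √((294.7)² + (123.9)²) = √(86848.090 + 15351.210) = 319.7 mm
5: √((289.2)² + (-13.9)²) = √(83636.640 + 193.210) = 289.5 mm
6: √((-47.2)² + (70.3)²) = √(2227.840 + 4942.090) = 84.7 mm
7: √((-110.5)² + (129.7)²) = √(12210.250 + 16822.090) = 170.4 mm
8: √((-36.9)² + (-132.6)²) = √(1361.610 + 17582.760) = 137.6 mm
9: √((218.7)² + (-140.6)²) = √(47829.690 + 19768.360) = 260.0 mm
10: √((-149.9)² + (-65.9)²) = √(22470.010 + 4342.810) = 163.7 mm
11: √((-34.5)² + (276.8)²) = √(1190.250 + 76618.240) = 278.9 mm
12: √((211.0)² + (-141.2)²) = √(44521.000 + 19937.440) = 253.9 mm
13: √((-178.8)² + (-138.6)²) = √(31969.440 + 19209.960) = 226.2 mm
14: √((-10.0)² + (-170.2)²) = √(100.000 + 28968.040) = 170.5 mm
15: √((-21.6)² + (-91.8)²) = √(466.560 + 8427.240) = 94.3 mm
Sorted: 6 (84.7 mm) < 15 (94.3 mm) < 8 (137.6 mm) < 10 (163.7 mm) < …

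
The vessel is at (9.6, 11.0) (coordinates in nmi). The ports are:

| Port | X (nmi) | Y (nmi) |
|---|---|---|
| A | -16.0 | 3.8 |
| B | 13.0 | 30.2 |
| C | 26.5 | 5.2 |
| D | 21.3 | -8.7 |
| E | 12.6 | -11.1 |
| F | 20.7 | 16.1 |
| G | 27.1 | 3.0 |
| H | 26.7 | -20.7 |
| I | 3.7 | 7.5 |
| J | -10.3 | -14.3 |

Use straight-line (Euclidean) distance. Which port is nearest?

Distances from (9.6, 11.0):
A: 26.6 nmi
B: 19.5 nmi
C: 17.9 nmi
D: 22.9 nmi
E: 22.3 nmi
F: 12.2 nmi
G: 19.2 nmi
H: 36.0 nmi
I: 6.9 nmi
J: 32.2 nmi
Minimum: I at 6.9 nmi.

I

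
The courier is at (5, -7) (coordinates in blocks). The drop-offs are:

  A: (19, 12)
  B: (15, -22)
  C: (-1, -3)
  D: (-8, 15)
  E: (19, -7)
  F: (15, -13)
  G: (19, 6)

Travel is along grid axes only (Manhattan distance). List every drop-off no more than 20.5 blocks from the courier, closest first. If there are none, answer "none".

C, E, F

Distances from (5, -7):
A: |14| + |19| = 14 + 19 = 33 blocks
B: |10| + |-15| = 10 + 15 = 25 blocks
C: |-6| + |4| = 6 + 4 = 10 blocks
D: |-13| + |22| = 13 + 22 = 35 blocks
E: |14| + |0| = 14 + 0 = 14 blocks
F: |10| + |-6| = 10 + 6 = 16 blocks
G: |14| + |13| = 14 + 13 = 27 blocks
Threshold 20.5 blocks: C (10 blocks), E (14 blocks), F (16 blocks) are within range.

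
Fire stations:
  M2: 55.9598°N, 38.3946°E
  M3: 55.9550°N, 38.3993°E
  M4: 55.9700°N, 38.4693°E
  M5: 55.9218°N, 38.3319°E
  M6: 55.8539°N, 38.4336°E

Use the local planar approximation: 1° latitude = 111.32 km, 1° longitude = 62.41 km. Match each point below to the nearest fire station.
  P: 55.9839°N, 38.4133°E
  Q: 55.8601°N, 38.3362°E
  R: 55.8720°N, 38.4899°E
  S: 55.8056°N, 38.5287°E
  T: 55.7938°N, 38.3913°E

P at 55.9839°N, 38.4133°E:
  M2: 2.9257 km
  M3: 3.3337 km
  M4: 3.8222 km
  M5: 8.5789 km
  M6: 14.5270 km
  → nearest: M2 (2.9257 km)
Q at 55.8601°N, 38.3362°E:
  M2: 11.6817 km
  M3: 11.2744 km
  M4: 14.7877 km
  M5: 6.8737 km
  M6: 6.1178 km
  → nearest: M6 (6.1178 km)
R at 55.8720°N, 38.4899°E:
  M2: 11.4413 km
  M3: 10.8324 km
  M4: 10.9849 km
  M5: 11.3123 km
  M6: 4.0504 km
  → nearest: M6 (4.0504 km)
S at 55.8056°N, 38.5287°E:
  M2: 19.0971 km
  M3: 18.4883 km
  M4: 18.6727 km
  M5: 17.8376 km
  M6: 8.0085 km
  → nearest: M6 (8.0085 km)
T at 55.7938°N, 38.3913°E:
  M2: 18.4803 km
  M3: 17.9517 km
  M4: 20.2096 km
  M5: 14.7233 km
  M6: 7.1923 km
  → nearest: M6 (7.1923 km)

P→M2; Q→M6; R→M6; S→M6; T→M6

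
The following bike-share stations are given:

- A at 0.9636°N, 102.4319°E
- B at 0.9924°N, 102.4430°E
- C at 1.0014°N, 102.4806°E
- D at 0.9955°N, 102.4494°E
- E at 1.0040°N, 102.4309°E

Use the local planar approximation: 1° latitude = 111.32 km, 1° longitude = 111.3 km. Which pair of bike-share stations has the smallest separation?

Pairwise distances:
A–B: 3.4358 km
A–C: 6.8619 km
A–D: 4.0502 km
A–E: 4.4987 km
B–C: 4.3031 km
B–D: 0.7915 km
B–E: 1.8658 km
C–D: 3.5341 km
C–E: 5.5392 km
D–E: 2.2661 km
Closest pair: B–D at 0.7915 km.

B and D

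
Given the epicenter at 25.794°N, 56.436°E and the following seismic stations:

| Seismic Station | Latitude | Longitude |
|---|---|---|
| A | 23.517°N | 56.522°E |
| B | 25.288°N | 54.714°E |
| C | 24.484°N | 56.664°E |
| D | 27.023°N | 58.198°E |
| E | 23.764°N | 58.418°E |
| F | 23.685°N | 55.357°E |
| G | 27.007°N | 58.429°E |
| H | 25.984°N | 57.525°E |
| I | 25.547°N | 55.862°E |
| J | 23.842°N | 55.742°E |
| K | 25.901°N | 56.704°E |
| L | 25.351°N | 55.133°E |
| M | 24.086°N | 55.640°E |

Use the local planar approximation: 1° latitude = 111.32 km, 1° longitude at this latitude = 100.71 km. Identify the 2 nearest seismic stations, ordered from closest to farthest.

Distances from 25.794°N, 56.436°E:
A: 253.624 km
B: 182.341 km
C: 147.626 km
D: 224.068 km
E: 301.513 km
F: 258.703 km
G: 241.909 km
H: 111.694 km
I: 64.014 km
J: 228.260 km
K: 29.502 km
L: 140.186 km
M: 206.343 km
Sorted: K (29.502 km) < I (64.014 km) < H (111.694 km) < L (140.186 km) < …

K, I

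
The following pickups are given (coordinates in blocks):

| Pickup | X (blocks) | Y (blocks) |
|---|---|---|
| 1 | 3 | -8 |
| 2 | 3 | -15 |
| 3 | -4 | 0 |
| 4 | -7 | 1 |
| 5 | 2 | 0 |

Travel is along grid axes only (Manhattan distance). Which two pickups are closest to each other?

3 and 4

Pairwise distances:
1–2: 7 blocks
1–3: 15 blocks
1–4: 19 blocks
1–5: 9 blocks
2–3: 22 blocks
2–4: 26 blocks
2–5: 16 blocks
3–4: 4 blocks
3–5: 6 blocks
4–5: 10 blocks
Closest pair: 3–4 at 4 blocks.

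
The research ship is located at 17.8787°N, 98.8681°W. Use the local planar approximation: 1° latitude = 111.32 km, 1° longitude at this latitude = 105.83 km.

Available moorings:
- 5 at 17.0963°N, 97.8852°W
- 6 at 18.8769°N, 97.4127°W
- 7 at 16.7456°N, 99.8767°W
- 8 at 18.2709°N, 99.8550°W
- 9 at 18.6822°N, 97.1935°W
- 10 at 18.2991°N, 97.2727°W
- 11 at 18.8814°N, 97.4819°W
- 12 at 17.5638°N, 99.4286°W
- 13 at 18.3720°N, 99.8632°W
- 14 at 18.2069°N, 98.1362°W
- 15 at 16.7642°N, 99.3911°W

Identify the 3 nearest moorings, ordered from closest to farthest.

Distances from 17.8787°N, 98.8681°W:
5: 135.6690 km
6: 189.9244 km
7: 165.2390 km
8: 113.2018 km
9: 198.5157 km
10: 175.2070 km
11: 184.3380 km
12: 68.9015 km
13: 118.7689 km
14: 85.6411 km
15: 135.8526 km
Sorted: 12 (68.9015 km) < 14 (85.6411 km) < 8 (113.2018 km) < 13 (118.7689 km) < 5 (135.6690 km) < …

12, 14, 8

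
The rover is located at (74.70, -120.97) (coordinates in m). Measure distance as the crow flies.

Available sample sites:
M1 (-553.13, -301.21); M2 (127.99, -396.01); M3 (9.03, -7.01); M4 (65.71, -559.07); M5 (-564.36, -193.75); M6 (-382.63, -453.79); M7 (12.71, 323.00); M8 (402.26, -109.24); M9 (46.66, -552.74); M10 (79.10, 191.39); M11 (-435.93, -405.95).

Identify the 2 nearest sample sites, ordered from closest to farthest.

Distances from (74.70, -120.97):
M1: 653.19 m
M2: 280.16 m
M3: 131.53 m
M4: 438.19 m
M5: 643.19 m
M6: 565.61 m
M7: 448.28 m
M8: 327.77 m
M9: 432.68 m
M10: 312.39 m
M11: 584.77 m
Sorted: M3 (131.53 m) < M2 (280.16 m) < M10 (312.39 m) < M8 (327.77 m) < …

M3, M2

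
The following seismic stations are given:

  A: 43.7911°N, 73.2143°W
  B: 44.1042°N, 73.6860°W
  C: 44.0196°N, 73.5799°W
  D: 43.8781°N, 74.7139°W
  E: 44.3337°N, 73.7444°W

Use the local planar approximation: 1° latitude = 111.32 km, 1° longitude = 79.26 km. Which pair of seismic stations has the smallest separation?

B and C

Pairwise distances:
B–C: 12.6258 km
B–E: 25.9639 km
C–E: 37.3174 km
A–C: 38.5579 km
A–B: 51.1136 km
A–E: 73.5782 km
B–D: 85.2706 km
C–D: 91.2507 km
D–E: 92.0708 km
A–D: 119.2522 km
Closest pair: B–C at 12.6258 km.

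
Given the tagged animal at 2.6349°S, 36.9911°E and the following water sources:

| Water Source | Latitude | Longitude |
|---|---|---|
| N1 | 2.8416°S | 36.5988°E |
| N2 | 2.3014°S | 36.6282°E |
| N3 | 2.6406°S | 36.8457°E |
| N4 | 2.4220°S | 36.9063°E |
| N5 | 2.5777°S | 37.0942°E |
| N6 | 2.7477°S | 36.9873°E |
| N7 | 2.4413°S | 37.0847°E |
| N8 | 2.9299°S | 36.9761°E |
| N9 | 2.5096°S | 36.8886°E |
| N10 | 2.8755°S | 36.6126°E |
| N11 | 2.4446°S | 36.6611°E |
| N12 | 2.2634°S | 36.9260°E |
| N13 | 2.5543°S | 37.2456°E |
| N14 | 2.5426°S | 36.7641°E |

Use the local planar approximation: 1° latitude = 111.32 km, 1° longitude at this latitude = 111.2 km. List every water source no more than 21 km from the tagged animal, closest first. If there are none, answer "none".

Distances from 2.6349°S, 36.9911°E:
N1: 49.3202 km
N2: 54.8340 km
N3: 16.1809 km
N4: 25.5071 km
N5: 13.1143 km
N6: 12.5640 km
N7: 23.9333 km
N8: 32.8817 km
N9: 18.0131 km
N10: 49.8885 km
N11: 42.3718 km
N12: 41.9842 km
N13: 29.6887 km
N14: 27.2535 km
Threshold 21 km: N6 (12.5640 km), N5 (13.1143 km), N3 (16.1809 km), N9 (18.0131 km) are within range.

N6, N5, N3, N9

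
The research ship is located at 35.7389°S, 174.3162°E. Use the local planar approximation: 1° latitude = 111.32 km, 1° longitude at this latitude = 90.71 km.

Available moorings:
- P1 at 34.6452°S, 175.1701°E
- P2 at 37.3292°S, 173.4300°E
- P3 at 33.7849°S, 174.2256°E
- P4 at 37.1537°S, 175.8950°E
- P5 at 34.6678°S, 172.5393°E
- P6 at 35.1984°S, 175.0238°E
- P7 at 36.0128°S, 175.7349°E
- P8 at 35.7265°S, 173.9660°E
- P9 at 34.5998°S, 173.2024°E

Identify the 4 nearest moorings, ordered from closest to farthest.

P8, P6, P7, P1

Distances from 35.7389°S, 174.3162°E:
P1: 144.3013 km
P2: 194.4287 km
P3: 217.6745 km
P4: 212.8727 km
P5: 200.4913 km
P6: 87.9780 km
P7: 132.2530 km
P8: 31.7966 km
P9: 162.1328 km
Sorted: P8 (31.7966 km) < P6 (87.9780 km) < P7 (132.2530 km) < P1 (144.3013 km) < P9 (162.1328 km) < P2 (194.4287 km) < …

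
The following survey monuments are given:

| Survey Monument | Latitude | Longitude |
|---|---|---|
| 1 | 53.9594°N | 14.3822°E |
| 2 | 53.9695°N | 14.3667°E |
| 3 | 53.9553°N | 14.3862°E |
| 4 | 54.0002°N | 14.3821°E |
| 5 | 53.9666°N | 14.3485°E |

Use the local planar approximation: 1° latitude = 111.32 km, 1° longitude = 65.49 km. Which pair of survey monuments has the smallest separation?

Pairwise distances:
1–2: 1.5148 km
1–3: 0.5262 km
1–4: 4.5419 km
1–5: 2.3480 km
2–3: 2.0321 km
2–4: 3.5632 km
2–5: 1.2349 km
3–4: 5.0055 km
3–5: 2.7710 km
4–5: 4.3396 km
Closest pair: 1–3 at 0.5262 km.

1 and 3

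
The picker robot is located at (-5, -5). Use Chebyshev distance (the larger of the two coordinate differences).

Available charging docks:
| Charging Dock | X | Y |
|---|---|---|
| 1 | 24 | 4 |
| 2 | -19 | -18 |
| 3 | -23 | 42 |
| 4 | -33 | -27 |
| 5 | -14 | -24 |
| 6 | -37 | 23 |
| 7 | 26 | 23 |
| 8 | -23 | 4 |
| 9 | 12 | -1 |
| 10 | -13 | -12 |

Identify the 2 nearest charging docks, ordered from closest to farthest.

10, 2

Distances from (-5, -5):
1: max(|29|, |9|) = 29
2: max(|-14|, |-13|) = 14
3: max(|-18|, |47|) = 47
4: max(|-28|, |-22|) = 28
5: max(|-9|, |-19|) = 19
6: max(|-32|, |28|) = 32
7: max(|31|, |28|) = 31
8: max(|-18|, |9|) = 18
9: max(|17|, |4|) = 17
10: max(|-8|, |-7|) = 8
Sorted: 10 (8) < 2 (14) < 9 (17) < 8 (18) < …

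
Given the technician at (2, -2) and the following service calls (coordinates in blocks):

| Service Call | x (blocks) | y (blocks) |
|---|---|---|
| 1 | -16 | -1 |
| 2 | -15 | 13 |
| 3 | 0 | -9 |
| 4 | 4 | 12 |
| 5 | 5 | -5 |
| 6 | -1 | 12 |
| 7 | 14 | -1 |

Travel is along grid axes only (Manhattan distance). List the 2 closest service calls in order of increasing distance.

5, 3

Distances from (2, -2):
1: 19 blocks
2: 32 blocks
3: 9 blocks
4: 16 blocks
5: 6 blocks
6: 17 blocks
7: 13 blocks
Sorted: 5 (6 blocks) < 3 (9 blocks) < 7 (13 blocks) < 4 (16 blocks) < …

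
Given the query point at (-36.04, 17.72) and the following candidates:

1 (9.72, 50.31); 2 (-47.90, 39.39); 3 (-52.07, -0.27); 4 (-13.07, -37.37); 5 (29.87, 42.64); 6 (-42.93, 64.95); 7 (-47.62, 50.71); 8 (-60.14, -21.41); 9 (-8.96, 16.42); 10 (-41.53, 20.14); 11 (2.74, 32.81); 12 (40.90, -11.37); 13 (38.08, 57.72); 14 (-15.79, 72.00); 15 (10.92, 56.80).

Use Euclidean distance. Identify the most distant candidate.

Distances from (-36.04, 17.72):
1: 56.18
2: 24.70
3: 24.10
4: 59.69
5: 70.46
6: 47.73
7: 34.96
8: 45.96
9: 27.11
10: 6.00
11: 41.61
12: 82.26
13: 84.22
14: 57.93
15: 61.09
Maximum: 13 at 84.22.

13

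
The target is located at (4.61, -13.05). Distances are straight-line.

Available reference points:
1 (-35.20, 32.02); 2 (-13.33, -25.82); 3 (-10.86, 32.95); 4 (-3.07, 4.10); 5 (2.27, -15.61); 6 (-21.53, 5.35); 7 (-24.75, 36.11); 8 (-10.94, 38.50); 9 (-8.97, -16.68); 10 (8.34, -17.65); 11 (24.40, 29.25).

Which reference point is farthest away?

Distances from (4.61, -13.05):
1: √((-39.81)² + (45.07)²) = √(1584.8361 + 2031.3049) = 60.13
2: √((-17.94)² + (-12.77)²) = √(321.8436 + 163.0729) = 22.02
3: √((-15.47)² + (46.00)²) = √(239.3209 + 2116.0000) = 48.53
4: √((-7.68)² + (17.15)²) = √(58.9824 + 294.1225) = 18.79
5: √((-2.34)² + (-2.56)²) = √(5.4756 + 6.5536) = 3.47
6: √((-26.14)² + (18.40)²) = √(683.2996 + 338.5600) = 31.97
7: √((-29.36)² + (49.16)²) = √(862.0096 + 2416.7056) = 57.26
8: √((-15.55)² + (51.55)²) = √(241.8025 + 2657.4025) = 53.84
9: √((-13.58)² + (-3.63)²) = √(184.4164 + 13.1769) = 14.06
10: √((3.73)² + (-4.60)²) = √(13.9129 + 21.1600) = 5.92
11: √((19.79)² + (42.30)²) = √(391.6441 + 1789.2900) = 46.70
Maximum: 1 at 60.13.

1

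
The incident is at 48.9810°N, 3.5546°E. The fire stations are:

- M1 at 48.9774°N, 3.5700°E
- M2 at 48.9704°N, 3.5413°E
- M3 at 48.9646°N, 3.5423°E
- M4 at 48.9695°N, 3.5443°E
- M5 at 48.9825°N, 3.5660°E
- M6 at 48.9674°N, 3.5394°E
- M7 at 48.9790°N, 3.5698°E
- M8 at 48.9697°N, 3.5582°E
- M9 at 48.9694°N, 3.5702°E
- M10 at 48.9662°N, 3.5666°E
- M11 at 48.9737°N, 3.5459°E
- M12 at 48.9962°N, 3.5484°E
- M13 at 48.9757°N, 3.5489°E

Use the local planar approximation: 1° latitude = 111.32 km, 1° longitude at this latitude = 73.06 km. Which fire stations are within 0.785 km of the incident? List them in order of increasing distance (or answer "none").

Distances from 48.9810°N, 3.5546°E:
M1: √((-0.0036·111.32)² + (0.0154·73.06)²) = √(0.160602 + 1.265904) = 1.1944 km
M2: √((-0.0106·111.32)² + (-0.0133·73.06)²) = √(1.392381 + 0.944197) = 1.5286 km
M3: √((-0.0164·111.32)² + (-0.0123·73.06)²) = √(3.332991 + 0.807550) = 2.0348 km
M4: √((-0.0115·111.32)² + (-0.0103·73.06)²) = √(1.638861 + 0.566283) = 1.4850 km
M5: √((0.0015·111.32)² + (0.0114·73.06)²) = √(0.027882 + 0.693696) = 0.8495 km
M6: √((-0.0136·111.32)² + (-0.0152·73.06)²) = √(2.292051 + 1.233237) = 1.8776 km
M7: √((-0.0020·111.32)² + (0.0152·73.06)²) = √(0.049569 + 1.233237) = 1.1326 km
M8: √((-0.0113·111.32)² + (0.0036·73.06)²) = √(1.582353 + 0.069177) = 1.2851 km
M9: √((-0.0116·111.32)² + (0.0156·73.06)²) = √(1.667487 + 1.298998) = 1.7223 km
M10: √((-0.0148·111.32)² + (0.0120·73.06)²) = √(2.714375 + 0.768638) = 1.8663 km
M11: √((-0.0073·111.32)² + (-0.0087·73.06)²) = √(0.660377 + 0.404015) = 1.0317 km
M12: √((0.0152·111.32)² + (-0.0062·73.06)²) = √(2.863081 + 0.205184) = 1.7516 km
M13: √((-0.0053·111.32)² + (-0.0057·73.06)²) = √(0.348095 + 0.173424) = 0.7222 km
Threshold 0.785 km: M13 (0.7222 km) is within range.

M13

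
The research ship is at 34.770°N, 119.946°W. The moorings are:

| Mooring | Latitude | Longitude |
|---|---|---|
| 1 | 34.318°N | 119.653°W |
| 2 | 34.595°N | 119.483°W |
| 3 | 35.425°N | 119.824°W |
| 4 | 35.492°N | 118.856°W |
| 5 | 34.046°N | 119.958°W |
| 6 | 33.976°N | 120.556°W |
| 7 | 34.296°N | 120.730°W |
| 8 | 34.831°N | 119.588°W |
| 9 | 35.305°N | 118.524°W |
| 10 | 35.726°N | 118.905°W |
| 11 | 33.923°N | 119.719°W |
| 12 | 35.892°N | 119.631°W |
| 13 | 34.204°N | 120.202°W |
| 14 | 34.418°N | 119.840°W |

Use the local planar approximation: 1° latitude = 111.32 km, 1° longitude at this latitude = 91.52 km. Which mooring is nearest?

Distances from 34.770°N, 119.946°W:
1: 57.016 km
2: 46.637 km
3: 73.765 km
4: 128.106 km
5: 80.603 km
6: 104.542 km
7: 89.065 km
8: 33.460 km
9: 143.121 km
10: 142.837 km
11: 96.550 km
12: 128.185 km
13: 67.222 km
14: 40.368 km
Minimum: 8 at 33.460 km.

8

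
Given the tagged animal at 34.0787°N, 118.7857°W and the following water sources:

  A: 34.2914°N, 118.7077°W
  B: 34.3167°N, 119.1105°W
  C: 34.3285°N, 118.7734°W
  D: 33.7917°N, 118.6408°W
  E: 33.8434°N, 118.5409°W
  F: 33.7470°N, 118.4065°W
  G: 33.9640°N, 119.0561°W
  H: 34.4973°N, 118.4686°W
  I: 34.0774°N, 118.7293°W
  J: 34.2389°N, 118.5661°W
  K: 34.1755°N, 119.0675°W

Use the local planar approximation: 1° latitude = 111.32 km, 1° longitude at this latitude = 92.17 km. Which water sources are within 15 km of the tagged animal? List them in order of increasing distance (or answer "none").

I

Distances from 34.0787°N, 118.7857°W:
A: 24.7451 km
B: 39.9769 km
C: 27.8308 km
D: 34.6280 km
E: 34.5717 km
F: 50.8430 km
G: 28.0032 km
H: 55.0059 km
I: 5.2004 km
J: 26.9761 km
K: 28.1201 km
Threshold 15 km: I (5.2004 km) is within range.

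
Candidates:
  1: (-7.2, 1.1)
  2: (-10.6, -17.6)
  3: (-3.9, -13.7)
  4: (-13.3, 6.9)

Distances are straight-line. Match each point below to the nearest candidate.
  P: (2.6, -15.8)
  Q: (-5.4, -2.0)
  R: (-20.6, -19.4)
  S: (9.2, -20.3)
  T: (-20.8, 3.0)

P at (2.6, -15.8):
  1: √((-9.8)² + (16.9)²) = √(96.040 + 285.610) = 19.5
  2: √((-13.2)² + (-1.8)²) = √(174.240 + 3.240) = 13.3
  3: √((-6.5)² + (2.1)²) = √(42.250 + 4.410) = 6.8
  4: √((-15.9)² + (22.7)²) = √(252.810 + 515.290) = 27.7
  → nearest: 3 (6.8)
Q at (-5.4, -2.0):
  1: √((-1.8)² + (3.1)²) = √(3.240 + 9.610) = 3.6
  2: √((-5.2)² + (-15.6)²) = √(27.040 + 243.360) = 16.4
  3: √((1.5)² + (-11.7)²) = √(2.250 + 136.890) = 11.8
  4: √((-7.9)² + (8.9)²) = √(62.410 + 79.210) = 11.9
  → nearest: 1 (3.6)
R at (-20.6, -19.4):
  1: √((13.4)² + (20.5)²) = √(179.560 + 420.250) = 24.5
  2: √((10.0)² + (1.8)²) = √(100.000 + 3.240) = 10.2
  3: √((16.7)² + (5.7)²) = √(278.890 + 32.490) = 17.6
  4: √((7.3)² + (26.3)²) = √(53.290 + 691.690) = 27.3
  → nearest: 2 (10.2)
S at (9.2, -20.3):
  1: √((-16.4)² + (21.4)²) = √(268.960 + 457.960) = 27.0
  2: √((-19.8)² + (2.7)²) = √(392.040 + 7.290) = 20.0
  3: √((-13.1)² + (6.6)²) = √(171.610 + 43.560) = 14.7
  4: √((-22.5)² + (27.2)²) = √(506.250 + 739.840) = 35.3
  → nearest: 3 (14.7)
T at (-20.8, 3.0):
  1: √((13.6)² + (-1.9)²) = √(184.960 + 3.610) = 13.7
  2: √((10.2)² + (-20.6)²) = √(104.040 + 424.360) = 23.0
  3: √((16.9)² + (-16.7)²) = √(285.610 + 278.890) = 23.8
  4: √((7.5)² + (3.9)²) = √(56.250 + 15.210) = 8.5
  → nearest: 4 (8.5)

P→3; Q→1; R→2; S→3; T→4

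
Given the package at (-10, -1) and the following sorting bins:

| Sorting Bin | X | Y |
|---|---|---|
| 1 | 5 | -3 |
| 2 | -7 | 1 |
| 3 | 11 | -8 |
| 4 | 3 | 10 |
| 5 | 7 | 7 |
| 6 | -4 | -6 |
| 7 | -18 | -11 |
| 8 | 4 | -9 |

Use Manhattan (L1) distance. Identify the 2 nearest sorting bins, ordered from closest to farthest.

2, 6

Distances from (-10, -1):
1: 17
2: 5
3: 28
4: 24
5: 25
6: 11
7: 18
8: 22
Sorted: 2 (5) < 6 (11) < 1 (17) < 7 (18) < …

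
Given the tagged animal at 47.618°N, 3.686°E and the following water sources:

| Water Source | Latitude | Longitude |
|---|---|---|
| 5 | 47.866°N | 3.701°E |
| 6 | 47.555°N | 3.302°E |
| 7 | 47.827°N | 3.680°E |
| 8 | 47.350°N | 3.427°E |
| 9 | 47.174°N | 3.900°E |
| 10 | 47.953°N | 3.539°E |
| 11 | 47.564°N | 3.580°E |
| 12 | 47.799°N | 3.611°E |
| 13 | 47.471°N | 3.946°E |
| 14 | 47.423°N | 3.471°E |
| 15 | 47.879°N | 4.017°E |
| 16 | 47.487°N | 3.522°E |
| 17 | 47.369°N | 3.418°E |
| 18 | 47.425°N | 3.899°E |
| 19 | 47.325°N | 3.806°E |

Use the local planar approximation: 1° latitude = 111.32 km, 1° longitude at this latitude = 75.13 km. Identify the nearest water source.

Distances from 47.618°N, 3.686°E:
5: 27.630 km
6: 29.690 km
7: 23.270 km
8: 35.619 km
9: 51.975 km
10: 38.893 km
11: 9.978 km
12: 20.922 km
13: 25.482 km
14: 27.058 km
15: 38.244 km
16: 19.091 km
17: 34.260 km
18: 26.790 km
19: 33.840 km
Minimum: 11 at 9.978 km.

11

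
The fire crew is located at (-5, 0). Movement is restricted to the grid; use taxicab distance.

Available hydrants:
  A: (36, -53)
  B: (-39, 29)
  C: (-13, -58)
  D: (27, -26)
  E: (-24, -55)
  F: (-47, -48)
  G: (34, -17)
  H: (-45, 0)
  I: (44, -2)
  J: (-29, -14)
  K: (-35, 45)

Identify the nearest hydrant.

J

Distances from (-5, 0):
A: |41| + |-53| = 41 + 53 = 94
B: |-34| + |29| = 34 + 29 = 63
C: |-8| + |-58| = 8 + 58 = 66
D: |32| + |-26| = 32 + 26 = 58
E: |-19| + |-55| = 19 + 55 = 74
F: |-42| + |-48| = 42 + 48 = 90
G: |39| + |-17| = 39 + 17 = 56
H: |-40| + |0| = 40 + 0 = 40
I: |49| + |-2| = 49 + 2 = 51
J: |-24| + |-14| = 24 + 14 = 38
K: |-30| + |45| = 30 + 45 = 75
Minimum: J at 38.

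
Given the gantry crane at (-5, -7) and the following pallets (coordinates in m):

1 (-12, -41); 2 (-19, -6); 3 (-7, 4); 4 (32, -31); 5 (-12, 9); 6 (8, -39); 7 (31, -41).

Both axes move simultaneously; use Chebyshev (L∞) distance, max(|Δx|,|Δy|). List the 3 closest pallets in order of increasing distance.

3, 2, 5

Distances from (-5, -7):
1: max(|-7|, |-34|) = 34 m
2: max(|-14|, |1|) = 14 m
3: max(|-2|, |11|) = 11 m
4: max(|37|, |-24|) = 37 m
5: max(|-7|, |16|) = 16 m
6: max(|13|, |-32|) = 32 m
7: max(|36|, |-34|) = 36 m
Sorted: 3 (11 m) < 2 (14 m) < 5 (16 m) < 6 (32 m) < 1 (34 m) < …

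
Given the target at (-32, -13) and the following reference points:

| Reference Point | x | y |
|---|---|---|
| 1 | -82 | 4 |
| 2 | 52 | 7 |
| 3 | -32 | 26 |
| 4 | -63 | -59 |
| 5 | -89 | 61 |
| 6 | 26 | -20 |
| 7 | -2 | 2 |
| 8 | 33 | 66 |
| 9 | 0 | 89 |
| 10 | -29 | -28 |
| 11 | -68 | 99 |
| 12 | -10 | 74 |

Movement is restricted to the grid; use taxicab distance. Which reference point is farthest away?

11

Distances from (-32, -13):
1: |-50| + |17| = 50 + 17 = 67
2: |84| + |20| = 84 + 20 = 104
3: |0| + |39| = 0 + 39 = 39
4: |-31| + |-46| = 31 + 46 = 77
5: |-57| + |74| = 57 + 74 = 131
6: |58| + |-7| = 58 + 7 = 65
7: |30| + |15| = 30 + 15 = 45
8: |65| + |79| = 65 + 79 = 144
9: |32| + |102| = 32 + 102 = 134
10: |3| + |-15| = 3 + 15 = 18
11: |-36| + |112| = 36 + 112 = 148
12: |22| + |87| = 22 + 87 = 109
Maximum: 11 at 148.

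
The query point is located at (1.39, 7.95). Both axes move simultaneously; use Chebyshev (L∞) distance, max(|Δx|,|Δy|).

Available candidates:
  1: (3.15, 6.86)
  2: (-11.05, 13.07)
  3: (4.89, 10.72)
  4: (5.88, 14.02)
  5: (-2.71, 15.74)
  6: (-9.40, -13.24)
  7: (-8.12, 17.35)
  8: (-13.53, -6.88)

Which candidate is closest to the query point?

Distances from (1.39, 7.95):
1: max(|1.76|, |-1.09|) = 1.76
2: max(|-12.44|, |5.12|) = 12.44
3: max(|3.50|, |2.77|) = 3.50
4: max(|4.49|, |6.07|) = 6.07
5: max(|-4.10|, |7.79|) = 7.79
6: max(|-10.79|, |-21.19|) = 21.19
7: max(|-9.51|, |9.40|) = 9.51
8: max(|-14.92|, |-14.83|) = 14.92
Minimum: 1 at 1.76.

1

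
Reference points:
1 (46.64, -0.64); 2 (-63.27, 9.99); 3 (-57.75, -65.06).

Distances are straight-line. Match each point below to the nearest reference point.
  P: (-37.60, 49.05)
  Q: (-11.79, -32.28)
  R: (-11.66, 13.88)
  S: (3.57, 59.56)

P→2; Q→3; R→2; S→1

P at (-37.60, 49.05):
  1: 97.80
  2: 46.74
  3: 115.88
  → nearest: 2 (46.74)
Q at (-11.79, -32.28):
  1: 66.45
  2: 66.61
  3: 56.45
  → nearest: 3 (56.45)
R at (-11.66, 13.88):
  1: 60.08
  2: 51.76
  3: 91.41
  → nearest: 2 (51.76)
S at (3.57, 59.56):
  1: 74.02
  2: 83.22
  3: 138.89
  → nearest: 1 (74.02)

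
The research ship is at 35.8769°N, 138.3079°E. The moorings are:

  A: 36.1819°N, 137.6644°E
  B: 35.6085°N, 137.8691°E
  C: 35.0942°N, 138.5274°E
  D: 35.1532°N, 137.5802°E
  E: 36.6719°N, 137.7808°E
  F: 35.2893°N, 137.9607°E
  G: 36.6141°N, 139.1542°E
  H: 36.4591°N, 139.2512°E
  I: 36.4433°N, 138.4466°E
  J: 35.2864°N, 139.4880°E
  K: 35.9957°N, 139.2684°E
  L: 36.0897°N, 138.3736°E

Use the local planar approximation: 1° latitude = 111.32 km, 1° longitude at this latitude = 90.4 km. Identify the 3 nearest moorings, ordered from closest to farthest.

Distances from 35.8769°N, 138.3079°E:
A: √((0.3050·111.32)² + (-0.6435·90.4)²) = √(1152.779047 + 3384.028122) = 67.3558 km
B: √((-0.2684·111.32)² + (-0.4388·90.4)²) = √(892.712094 + 1573.512143) = 49.6611 km
C: √((-0.7827·111.32)² + (0.2195·90.4)²) = √(7591.665479 + 393.736712) = 89.3611 km
D: √((-0.7237·111.32)² + (-0.7277·90.4)²) = √(6490.281603 + 4327.545181) = 104.0088 km
E: √((0.7950·111.32)² + (-0.5271·90.4)²) = √(7832.143800 + 2270.507252) = 100.5119 km
F: √((-0.5876·111.32)² + (-0.3472·90.4)²) = √(4278.681601 + 985.136236) = 72.5522 km
G: √((0.7372·111.32)² + (0.8463·90.4)²) = √(6734.681295 + 5853.094590) = 112.1953 km
H: √((0.5822·111.32)² + (0.9433·90.4)²) = √(4200.401429 + 7271.709651) = 107.1079 km
I: √((0.5664·111.32)² + (0.1387·90.4)²) = √(3975.510316 + 157.213481) = 64.2863 km
J: √((-0.5905·111.32)² + (1.1801·90.4)²) = √(4321.019231 + 11380.844295) = 125.3071 km
K: √((0.1188·111.32)² + (0.9605·90.4)²) = √(174.895758 + 7539.309973) = 87.8306 km
L: √((0.2128·111.32)² + (0.0657·90.4)²) = √(561.163794 + 35.275047) = 24.4221 km
Sorted: L (24.4221 km) < B (49.6611 km) < I (64.2863 km) < A (67.3558 km) < F (72.5522 km) < …

L, B, I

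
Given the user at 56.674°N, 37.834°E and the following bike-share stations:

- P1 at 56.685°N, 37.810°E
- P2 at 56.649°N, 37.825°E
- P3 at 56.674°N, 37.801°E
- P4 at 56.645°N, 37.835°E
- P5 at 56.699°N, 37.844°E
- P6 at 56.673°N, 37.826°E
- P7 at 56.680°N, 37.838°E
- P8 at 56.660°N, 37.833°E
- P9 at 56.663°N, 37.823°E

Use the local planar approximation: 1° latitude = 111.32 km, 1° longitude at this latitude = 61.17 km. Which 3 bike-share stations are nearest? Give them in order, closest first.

Distances from 56.674°N, 37.834°E:
P1: √((0.011·111.32)² + (-0.024·61.17)²) = √(1.49945 + 2.15526) = 1.912 km
P2: √((-0.025·111.32)² + (-0.009·61.17)²) = √(7.74509 + 0.30308) = 2.837 km
P3: √((0.000·111.32)² + (-0.033·61.17)²) = √(0.00000 + 4.07479) = 2.019 km
P4: √((-0.029·111.32)² + (0.001·61.17)²) = √(10.42179 + 0.00374) = 3.229 km
P5: √((0.025·111.32)² + (0.010·61.17)²) = √(7.74509 + 0.37418) = 2.849 km
P6: √((-0.001·111.32)² + (-0.008·61.17)²) = √(0.01239 + 0.23947) = 0.502 km
P7: √((0.006·111.32)² + (0.004·61.17)²) = √(0.44612 + 0.05987) = 0.711 km
P8: √((-0.014·111.32)² + (-0.001·61.17)²) = √(2.42886 + 0.00374) = 1.560 km
P9: √((-0.011·111.32)² + (-0.011·61.17)²) = √(1.49945 + 0.45275) = 1.397 km
Sorted: P6 (0.502 km) < P7 (0.711 km) < P9 (1.397 km) < P8 (1.560 km) < P1 (1.912 km) < …

P6, P7, P9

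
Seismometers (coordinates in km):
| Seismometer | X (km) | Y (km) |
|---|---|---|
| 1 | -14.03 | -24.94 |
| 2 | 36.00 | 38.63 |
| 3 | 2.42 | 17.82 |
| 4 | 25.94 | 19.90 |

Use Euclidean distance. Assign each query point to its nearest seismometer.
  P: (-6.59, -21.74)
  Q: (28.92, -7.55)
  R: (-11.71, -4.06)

P→1; Q→4; R→1

P at (-6.59, -21.74):
  1: 8.10 km
  2: 73.88 km
  3: 40.57 km
  4: 52.84 km
  → nearest: 1 (8.10 km)
Q at (28.92, -7.55):
  1: 46.34 km
  2: 46.72 km
  3: 36.69 km
  4: 27.61 km
  → nearest: 4 (27.61 km)
R at (-11.71, -4.06):
  1: 21.01 km
  2: 64.02 km
  3: 26.05 km
  4: 44.63 km
  → nearest: 1 (21.01 km)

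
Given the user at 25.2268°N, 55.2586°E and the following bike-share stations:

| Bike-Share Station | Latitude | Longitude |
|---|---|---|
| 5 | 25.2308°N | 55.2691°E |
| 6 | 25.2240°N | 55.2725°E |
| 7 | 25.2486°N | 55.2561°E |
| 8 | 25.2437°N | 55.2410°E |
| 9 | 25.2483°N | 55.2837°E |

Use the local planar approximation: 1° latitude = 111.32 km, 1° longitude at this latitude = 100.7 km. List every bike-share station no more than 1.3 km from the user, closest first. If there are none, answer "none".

Distances from 25.2268°N, 55.2586°E:
5: √((0.0040·111.32)² + (0.0105·100.7)²) = √(0.198274 + 1.117989) = 1.1473 km
6: √((-0.0028·111.32)² + (0.0139·100.7)²) = √(0.097154 + 1.959244) = 1.4340 km
7: √((0.0218·111.32)² + (-0.0025·100.7)²) = √(5.889242 + 0.063378) = 2.4398 km
8: √((0.0169·111.32)² + (-0.0176·100.7)²) = √(3.539320 + 3.141118) = 2.5847 km
9: √((0.0215·111.32)² + (0.0251·100.7)²) = √(5.728268 + 6.388610) = 3.4809 km
Threshold 1.3 km: 5 (1.1473 km) is within range.

5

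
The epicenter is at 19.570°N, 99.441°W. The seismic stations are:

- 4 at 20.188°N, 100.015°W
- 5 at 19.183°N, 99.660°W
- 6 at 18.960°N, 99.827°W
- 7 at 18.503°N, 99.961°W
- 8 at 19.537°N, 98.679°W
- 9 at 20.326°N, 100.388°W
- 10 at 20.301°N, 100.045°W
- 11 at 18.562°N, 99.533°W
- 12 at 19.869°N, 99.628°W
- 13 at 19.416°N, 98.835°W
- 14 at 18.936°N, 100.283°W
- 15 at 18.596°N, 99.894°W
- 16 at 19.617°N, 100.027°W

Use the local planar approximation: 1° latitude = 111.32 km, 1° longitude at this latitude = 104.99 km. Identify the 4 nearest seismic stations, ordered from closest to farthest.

12, 5, 16, 13

Distances from 19.570°N, 99.441°W:
4: √((0.618·111.32)² + (-0.574·104.99)²) = √(4732.85659 + 3631.78103) = 91.458 km
5: √((-0.387·111.32)² + (-0.219·104.99)²) = √(1855.95878 + 528.66931) = 48.833 km
6: √((-0.610·111.32)² + (-0.386·104.99)²) = √(4611.11619 + 1642.36802) = 79.079 km
7: √((-1.067·111.32)² + (-0.520·104.99)²) = √(14108.31781 + 2980.59219) = 130.725 km
8: √((-0.033·111.32)² + (0.762·104.99)²) = √(13.49504 + 6400.38081) = 80.087 km
9: √((0.756·111.32)² + (-0.947·104.99)²) = √(7082.55550 + 9885.43602) = 130.261 km
10: √((0.731·111.32)² + (-0.604·104.99)²) = √(6621.87761 + 4021.33032) = 103.166 km
11: √((-1.008·111.32)² + (-0.092·104.99)²) = √(12591.20978 + 93.29783) = 112.626 km
12: √((0.299·111.32)² + (-0.187·104.99)²) = √(1107.86992 + 385.45979) = 38.644 km
13: √((-0.154·111.32)² + (0.606·104.99)²) = √(293.89205 + 4048.00574) = 65.893 km
14: √((-0.634·111.32)² + (-0.842·104.99)²) = √(4981.09599 + 7814.83935) = 113.119 km
15: √((-0.974·111.32)² + (-0.453·104.99)²) = √(11756.12808 + 2261.99831) = 118.398 km
16: √((0.047·111.32)² + (-0.586·104.99)²) = √(27.37424 + 3785.21980) = 61.746 km
Sorted: 12 (38.644 km) < 5 (48.833 km) < 16 (61.746 km) < 13 (65.893 km) < 6 (79.079 km) < 8 (80.087 km) < …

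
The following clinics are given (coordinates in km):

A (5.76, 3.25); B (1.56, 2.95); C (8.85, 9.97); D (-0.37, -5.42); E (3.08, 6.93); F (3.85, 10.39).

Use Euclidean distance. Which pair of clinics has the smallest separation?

Pairwise distances:
A–B: √((-4.20)² + (-0.30)²) = √(17.6400 + 0.0900) = 4.21 km
A–C: √((3.09)² + (6.72)²) = √(9.5481 + 45.1584) = 7.40 km
A–D: √((-6.13)² + (-8.67)²) = √(37.5769 + 75.1689) = 10.62 km
A–E: √((-2.68)² + (3.68)²) = √(7.1824 + 13.5424) = 4.55 km
A–F: √((-1.91)² + (7.14)²) = √(3.6481 + 50.9796) = 7.39 km
B–C: √((7.29)² + (7.02)²) = √(53.1441 + 49.2804) = 10.12 km
B–D: √((-1.93)² + (-8.37)²) = √(3.7249 + 70.0569) = 8.59 km
B–E: √((1.52)² + (3.98)²) = √(2.3104 + 15.8404) = 4.26 km
B–F: √((2.29)² + (7.44)²) = √(5.2441 + 55.3536) = 7.78 km
C–D: √((-9.22)² + (-15.39)²) = √(85.0084 + 236.8521) = 17.94 km
C–E: √((-5.77)² + (-3.04)²) = √(33.2929 + 9.2416) = 6.52 km
C–F: √((-5.00)² + (0.42)²) = √(25.0000 + 0.1764) = 5.02 km
D–E: √((3.45)² + (12.35)²) = √(11.9025 + 152.5225) = 12.82 km
D–F: √((4.22)² + (15.81)²) = √(17.8084 + 249.9561) = 16.36 km
E–F: √((0.77)² + (3.46)²) = √(0.5929 + 11.9716) = 3.54 km
Closest pair: E–F at 3.54 km.

E and F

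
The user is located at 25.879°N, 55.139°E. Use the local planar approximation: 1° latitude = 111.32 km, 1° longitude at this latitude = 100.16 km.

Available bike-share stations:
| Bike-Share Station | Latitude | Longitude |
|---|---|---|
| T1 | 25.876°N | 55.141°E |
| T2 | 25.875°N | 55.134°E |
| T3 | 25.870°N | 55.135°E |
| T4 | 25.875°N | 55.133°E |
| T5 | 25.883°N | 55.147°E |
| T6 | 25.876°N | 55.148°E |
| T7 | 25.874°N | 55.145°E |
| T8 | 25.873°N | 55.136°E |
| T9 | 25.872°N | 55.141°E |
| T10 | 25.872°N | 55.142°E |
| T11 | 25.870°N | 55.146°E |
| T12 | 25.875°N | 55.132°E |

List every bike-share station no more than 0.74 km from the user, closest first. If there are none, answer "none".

Distances from 25.879°N, 55.139°E:
T1: √((-0.003·111.32)² + (0.002·100.16)²) = √(0.11153 + 0.04013) = 0.389 km
T2: √((-0.004·111.32)² + (-0.005·100.16)²) = √(0.19827 + 0.25080) = 0.670 km
T3: √((-0.009·111.32)² + (-0.004·100.16)²) = √(1.00376 + 0.16051) = 1.079 km
T4: √((-0.004·111.32)² + (-0.006·100.16)²) = √(0.19827 + 0.36115) = 0.748 km
T5: √((0.004·111.32)² + (0.008·100.16)²) = √(0.19827 + 0.64205) = 0.917 km
T6: √((-0.003·111.32)² + (0.009·100.16)²) = √(0.11153 + 0.81259) = 0.961 km
T7: √((-0.005·111.32)² + (0.006·100.16)²) = √(0.30980 + 0.36115) = 0.819 km
T8: √((-0.006·111.32)² + (-0.003·100.16)²) = √(0.44612 + 0.09029) = 0.732 km
T9: √((-0.007·111.32)² + (0.002·100.16)²) = √(0.60721 + 0.04013) = 0.805 km
T10: √((-0.007·111.32)² + (0.003·100.16)²) = √(0.60721 + 0.09029) = 0.835 km
T11: √((-0.009·111.32)² + (0.007·100.16)²) = √(1.00376 + 0.49157) = 1.223 km
T12: √((-0.004·111.32)² + (-0.007·100.16)²) = √(0.19827 + 0.49157) = 0.831 km
Threshold 0.74 km: T1 (0.389 km), T2 (0.670 km), T8 (0.732 km) are within range.

T1, T2, T8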